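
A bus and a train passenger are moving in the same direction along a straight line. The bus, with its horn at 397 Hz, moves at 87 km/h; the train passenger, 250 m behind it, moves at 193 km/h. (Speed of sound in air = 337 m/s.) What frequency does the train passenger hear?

429 Hz

87 km/h = 24.17 m/s; 193 km/h = 53.61 m/s.
The train passenger is behind, so the bus is moving away from it while the train passenger is moving toward the bus.
General Doppler shift: f' = f · (v + v_o)/(v + v_s).
f' = 397 × (337 + 53.61)/(337 + 24.17) = 397 × 390.61/361.17 ≈ 429 Hz.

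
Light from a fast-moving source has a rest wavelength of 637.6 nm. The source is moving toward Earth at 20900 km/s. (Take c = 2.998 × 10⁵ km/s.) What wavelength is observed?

β = v/c = 20900/299800 = 0.0697.
Relativistic Doppler for wavelength: λ' = λ₀ · √((1 − β)/(1 + β)).
λ' = 637.6 × √(0.9303/1.0697) = 637.6 × 0.93256 ≈ 594.6 nm.

594.6 nm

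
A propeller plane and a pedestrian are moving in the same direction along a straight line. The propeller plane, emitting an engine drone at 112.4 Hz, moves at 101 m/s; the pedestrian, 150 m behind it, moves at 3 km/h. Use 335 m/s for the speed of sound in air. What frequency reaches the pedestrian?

87 Hz

3 km/h = 0.8333 m/s.
The pedestrian is behind, so the propeller plane is moving away from it while the pedestrian is moving toward the propeller plane.
General Doppler shift: f' = f · (v + v_o)/(v + v_s).
f' = 112.4 × (335 + 0.8333)/(335 + 101) = 112.4 × 335.83/436 ≈ 87 Hz.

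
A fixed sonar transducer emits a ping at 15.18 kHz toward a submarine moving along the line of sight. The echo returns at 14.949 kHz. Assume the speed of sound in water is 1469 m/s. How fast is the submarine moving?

Double Doppler shift off a moving reflector: f₂ = f₀ · (v + u)/(v − u) (u > 0 toward emitter).
Rearranging, u = v · (f₂ − f₀)/(f₂ + f₀) = 1469 × -0.231/30.129 ≈ -11.3 m/s.
So the submarine is moving at 11.3 m/s away from the emitter.

11.3 m/s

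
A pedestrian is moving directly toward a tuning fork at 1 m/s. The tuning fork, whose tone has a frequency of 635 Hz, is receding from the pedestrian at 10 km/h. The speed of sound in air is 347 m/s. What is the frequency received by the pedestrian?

632 Hz

10 km/h = 2.778 m/s.
General Doppler shift: f' = f · (v + v_o)/(v + v_s).
f' = 635 × (347 + 1)/(347 + 2.778) = 635 × 348/349.78 ≈ 632 Hz.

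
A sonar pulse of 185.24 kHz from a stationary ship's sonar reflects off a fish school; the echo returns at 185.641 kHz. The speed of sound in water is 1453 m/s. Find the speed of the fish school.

1.57 m/s

Double Doppler shift off a moving reflector: f₂ = f₀ · (v + u)/(v − u) (u > 0 toward emitter).
Rearranging, u = v · (f₂ − f₀)/(f₂ + f₀) = 1453 × 0.401/370.881 ≈ 1.57 m/s.
So the fish school is moving at 1.57 m/s toward the emitter.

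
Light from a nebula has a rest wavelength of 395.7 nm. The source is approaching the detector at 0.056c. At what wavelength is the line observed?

Relativistic Doppler for wavelength: λ' = λ₀ · √((1 − β)/(1 + β)).
λ' = 395.7 × √(0.9440/1.0560) = 395.7 × 0.94548 ≈ 374.1 nm.

374.1 nm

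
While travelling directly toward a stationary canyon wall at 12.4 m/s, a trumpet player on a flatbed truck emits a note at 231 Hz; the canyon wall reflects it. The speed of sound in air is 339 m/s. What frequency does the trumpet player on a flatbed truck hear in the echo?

The canyon wall receives the sound from a moving source: f₁ = f₀ · v/(v − v_e) = 231 × 339/326.6 ≈ 240 Hz.
On the return leg the trumpet player on a flatbed truck is a moving observer: f₂ = f₁ · (v + v_e)/v = 240 × 351.4/339 ≈ 249 Hz.

249 Hz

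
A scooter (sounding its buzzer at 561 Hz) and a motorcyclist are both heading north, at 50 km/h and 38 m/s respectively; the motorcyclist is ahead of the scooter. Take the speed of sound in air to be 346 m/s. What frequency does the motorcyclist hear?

520 Hz

50 km/h = 13.89 m/s.
The motorcyclist is ahead, so the scooter is moving toward it while the motorcyclist is moving away from the scooter.
Both move, so f' = f · (v − v_o)/(v − v_s).
f' = 561 × (346 − 38)/(346 − 13.89) = 561 × 308/332.11 ≈ 520 Hz.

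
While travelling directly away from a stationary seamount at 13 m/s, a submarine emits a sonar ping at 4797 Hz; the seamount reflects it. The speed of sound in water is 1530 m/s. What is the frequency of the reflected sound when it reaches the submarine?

4716 Hz

The seamount receives the sound from a moving source: f₁ = f₀ · v/(v + v_e) = 4797 × 1530/1543 ≈ 4757 Hz.
On the return leg the submarine is a moving observer: f₂ = f₁ · (v − v_e)/v = 4757 × 1517/1530 ≈ 4716 Hz.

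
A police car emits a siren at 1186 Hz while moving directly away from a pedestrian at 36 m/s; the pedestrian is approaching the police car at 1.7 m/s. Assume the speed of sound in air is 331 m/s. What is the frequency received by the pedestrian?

General Doppler shift: f' = f · (v + v_o)/(v + v_s).
f' = 1186 × (331 + 1.7)/(331 + 36) = 1186 × 332.7/367 ≈ 1075 Hz.

1075 Hz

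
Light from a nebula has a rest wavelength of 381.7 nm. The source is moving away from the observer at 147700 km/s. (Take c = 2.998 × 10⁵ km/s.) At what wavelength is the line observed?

654.7 nm

β = v/c = 147700/299800 = 0.4927.
Relativistic Doppler for wavelength: λ' = λ₀ · √((1 + β)/(1 − β)).
λ' = 381.7 × √(1.4927/0.5073) = 381.7 × 1.71527 ≈ 654.7 nm.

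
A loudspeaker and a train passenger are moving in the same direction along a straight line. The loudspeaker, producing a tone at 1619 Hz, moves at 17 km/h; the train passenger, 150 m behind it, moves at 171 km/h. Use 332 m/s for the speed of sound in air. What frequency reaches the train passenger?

17 km/h = 4.722 m/s; 171 km/h = 47.5 m/s.
The train passenger is behind, so the loudspeaker is moving away from it while the train passenger is moving toward the loudspeaker.
With source receding and observer approaching, f' = f · (v + v_o)/(v + v_s).
f' = 1619 × (332 + 47.5)/(332 + 4.722) = 1619 × 379.5/336.72 ≈ 1825 Hz.

1825 Hz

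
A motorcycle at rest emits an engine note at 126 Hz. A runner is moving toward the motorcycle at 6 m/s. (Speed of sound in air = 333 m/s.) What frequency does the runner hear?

128 Hz

Moving observer, stationary source: f' = f · (v + v_o)/v.
f' = 126 × (333 + 6)/333 = 126 × 339/333 ≈ 128 Hz.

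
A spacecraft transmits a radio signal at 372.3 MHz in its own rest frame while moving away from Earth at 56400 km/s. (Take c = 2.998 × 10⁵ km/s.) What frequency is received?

β = v/c = 56400/299800 = 0.1881.
Relativistic Doppler for frequency: f' = f₀ · √((1 − β)/(1 + β)).
f' = 372.3 × √(0.8119/1.1881) = 372.3 × 0.82663 ≈ 307.8 MHz.

307.8 MHz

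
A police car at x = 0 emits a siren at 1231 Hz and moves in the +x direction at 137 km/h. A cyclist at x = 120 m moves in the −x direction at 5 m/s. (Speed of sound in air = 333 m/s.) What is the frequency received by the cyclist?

137 km/h = 38.06 m/s.
The observer lies on the +x side, so the source is heading toward the observer and the observer is heading toward the source.
General Doppler shift: f' = f · (v + v_o)/(v − v_s).
f' = 1231 × (333 + 5)/(333 − 38.06) = 1231 × 338/294.94 ≈ 1411 Hz.

1411 Hz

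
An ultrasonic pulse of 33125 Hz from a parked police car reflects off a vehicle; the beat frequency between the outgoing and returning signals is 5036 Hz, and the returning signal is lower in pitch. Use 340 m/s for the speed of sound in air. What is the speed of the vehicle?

Double Doppler shift off a moving reflector: f₂ = f₀ · (v + u)/(v − u) (u > 0 toward emitter).
Returning signal is lower, so f₂ = f₀ − Δf = 33125 − 5036 = 28089 Hz.
Rearranging, u = v · (f₂ − f₀)/(f₂ + f₀) = 340 × -5036/61214 ≈ -28 m/s.
So the vehicle is moving at 28 m/s away from the emitter.

28 m/s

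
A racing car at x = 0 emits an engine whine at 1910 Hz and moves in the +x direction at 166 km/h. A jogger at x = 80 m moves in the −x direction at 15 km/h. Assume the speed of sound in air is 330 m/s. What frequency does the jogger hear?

2248 Hz

166 km/h = 46.11 m/s; 15 km/h = 4.167 m/s.
The observer lies on the +x side, so the source is heading toward the observer and the observer is heading toward the source.
With source approaching and observer approaching, f' = f · (v + v_o)/(v − v_s).
f' = 1910 × (330 + 4.167)/(330 − 46.11) = 1910 × 334.17/283.89 ≈ 2248 Hz.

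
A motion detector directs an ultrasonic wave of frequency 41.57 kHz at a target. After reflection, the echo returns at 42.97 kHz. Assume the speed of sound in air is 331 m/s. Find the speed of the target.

Double Doppler shift off a moving reflector: f₂ = f₀ · (v + u)/(v − u) (u > 0 toward emitter).
Rearranging, u = v · (f₂ − f₀)/(f₂ + f₀) = 331 × 1.40/84.54 ≈ 5.5 m/s.
So the target is moving at 5.5 m/s toward the emitter.

5.5 m/s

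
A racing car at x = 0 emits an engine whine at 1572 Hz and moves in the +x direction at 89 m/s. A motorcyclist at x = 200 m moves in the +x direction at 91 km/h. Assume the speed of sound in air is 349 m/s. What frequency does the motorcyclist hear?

91 km/h = 25.28 m/s.
The observer lies on the +x side, so the source is heading toward the observer and the observer is heading away from the source.
With source approaching and observer receding, f' = f · (v − v_o)/(v − v_s).
f' = 1572 × (349 − 25.28)/(349 − 89) = 1572 × 323.72/260 ≈ 1957 Hz.

1957 Hz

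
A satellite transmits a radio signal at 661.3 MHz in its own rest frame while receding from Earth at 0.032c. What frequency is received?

Relativistic Doppler for frequency: f' = f₀ · √((1 − β)/(1 + β)).
f' = 661.3 × √(0.9680/1.0320) = 661.3 × 0.96850 ≈ 640.5 MHz.

640.5 MHz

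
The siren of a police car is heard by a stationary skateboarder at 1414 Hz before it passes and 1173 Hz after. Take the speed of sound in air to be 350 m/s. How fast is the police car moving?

f₁/f₂ = (v + v_s)/(v − v_s), so v_s = v · (f₁ − f₂)/(f₁ + f₂).
v_s = 350 × (1414 − 1173)/(1414 + 1173) = 350 × 241/2587 ≈ 33 m/s.

33 m/s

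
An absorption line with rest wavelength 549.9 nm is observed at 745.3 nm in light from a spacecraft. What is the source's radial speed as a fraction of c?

λ'/λ₀ = 1.3553 > 1 (redshift), so the source is receding.
λ'/λ₀ = √((1 + β)/(1 − β)) for a receding source ⇒ β = (r² − 1)/(r² + 1) with r = λ'/λ₀.
β = (1.8369 − 1)/(1.8369 + 1) ≈ 0.295.

0.295c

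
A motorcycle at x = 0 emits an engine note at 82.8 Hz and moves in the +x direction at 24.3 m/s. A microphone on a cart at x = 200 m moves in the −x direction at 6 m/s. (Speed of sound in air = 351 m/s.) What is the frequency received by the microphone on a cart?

90 Hz

The observer lies on the +x side, so the source is heading toward the observer and the observer is heading toward the source.
General Doppler shift: f' = f · (v + v_o)/(v − v_s).
f' = 82.8 × (351 + 6)/(351 − 24.3) = 82.8 × 357/326.7 ≈ 90 Hz.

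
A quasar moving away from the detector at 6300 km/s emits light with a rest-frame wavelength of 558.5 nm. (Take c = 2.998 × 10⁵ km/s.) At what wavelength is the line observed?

570.4 nm

β = v/c = 6300/299800 = 0.0210.
Relativistic Doppler for wavelength: λ' = λ₀ · √((1 + β)/(1 − β)).
λ' = 558.5 × √(1.0210/0.9790) = 558.5 × 1.02124 ≈ 570.4 nm.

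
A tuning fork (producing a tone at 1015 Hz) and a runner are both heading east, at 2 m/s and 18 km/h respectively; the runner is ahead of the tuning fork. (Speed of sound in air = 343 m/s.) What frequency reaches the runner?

18 km/h = 5 m/s.
The runner is ahead, so the tuning fork is moving toward it while the runner is moving away from the tuning fork.
With source approaching and observer receding, f' = f · (v − v_o)/(v − v_s).
f' = 1015 × (343 − 5)/(343 − 2) = 1015 × 338/341 ≈ 1006 Hz.

1006 Hz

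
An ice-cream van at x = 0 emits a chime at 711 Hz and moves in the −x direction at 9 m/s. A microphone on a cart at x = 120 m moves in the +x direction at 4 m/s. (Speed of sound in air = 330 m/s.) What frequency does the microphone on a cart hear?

The observer lies on the +x side, so the source is heading away from the observer and the observer is heading away from the source.
General Doppler shift: f' = f · (v − v_o)/(v + v_s).
f' = 711 × (330 − 4)/(330 + 9) = 711 × 326/339 ≈ 684 Hz.

684 Hz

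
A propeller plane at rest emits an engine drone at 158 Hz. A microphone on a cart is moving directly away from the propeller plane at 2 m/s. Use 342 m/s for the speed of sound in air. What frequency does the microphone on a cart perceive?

157 Hz

Only the observer moves, away from the source, so f' = f · (v − v_o)/v.
f' = 158 × (342 − 2)/342 = 158 × 340/342 ≈ 157 Hz.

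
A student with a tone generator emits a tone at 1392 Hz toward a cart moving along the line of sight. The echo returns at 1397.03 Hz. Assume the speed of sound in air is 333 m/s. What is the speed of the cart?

0.60 m/s

Double Doppler shift off a moving reflector: f₂ = f₀ · (v + u)/(v − u) (u > 0 toward emitter).
Rearranging, u = v · (f₂ − f₀)/(f₂ + f₀) = 333 × 5.03/2789.03 ≈ 0.60 m/s.
So the cart is moving at 0.60 m/s toward the emitter.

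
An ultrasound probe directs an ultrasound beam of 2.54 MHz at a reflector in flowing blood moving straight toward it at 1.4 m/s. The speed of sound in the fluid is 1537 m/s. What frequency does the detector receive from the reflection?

At the reflector in flowing blood (a moving observer), f₁ = f₀ · (v + u)/v = 2.54 × 1538.4/1537 ≈ 2.542 MHz.
On reflection it acts as a source moving toward the stationary detector: f₂ = f₁ · v/(v − u) = 2.542 × 1537/1535.6 ≈ 2.545 MHz.

2.545 MHz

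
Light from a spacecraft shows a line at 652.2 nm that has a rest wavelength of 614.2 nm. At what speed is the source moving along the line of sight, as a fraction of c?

λ'/λ₀ = 1.0619 > 1 (redshift), so the source is receding.
λ'/λ₀ = √((1 + β)/(1 − β)) for a receding source ⇒ β = (r² − 1)/(r² + 1) with r = λ'/λ₀.
β = (1.1276 − 1)/(1.1276 + 1) ≈ 0.060.

0.060c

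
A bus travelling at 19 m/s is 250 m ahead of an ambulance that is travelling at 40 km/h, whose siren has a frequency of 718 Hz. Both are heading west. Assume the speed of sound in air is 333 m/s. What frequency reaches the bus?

40 km/h = 11.11 m/s.
The bus is ahead, so the ambulance is moving toward it while the bus is moving away from the ambulance.
Both move, so f' = f · (v − v_o)/(v − v_s).
f' = 718 × (333 − 19)/(333 − 11.11) = 718 × 314/321.89 ≈ 700 Hz.

700 Hz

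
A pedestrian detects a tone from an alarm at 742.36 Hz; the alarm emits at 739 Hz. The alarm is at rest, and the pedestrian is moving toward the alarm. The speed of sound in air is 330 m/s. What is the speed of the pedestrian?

f' = f · (v + v_o)/v ⇒ v_o = v · |f'/f − 1|.
v_o = 330 × |742.36/739 − 1| = 330 × 0.004547 ≈ 1.50 m/s.

1.50 m/s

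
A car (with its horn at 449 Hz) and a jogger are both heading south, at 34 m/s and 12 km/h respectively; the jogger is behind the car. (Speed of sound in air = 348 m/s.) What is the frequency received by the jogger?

413 Hz

12 km/h = 3.333 m/s.
The jogger is behind, so the car is moving away from it while the jogger is moving toward the car.
With source receding and observer approaching, f' = f · (v + v_o)/(v + v_s).
f' = 449 × (348 + 3.333)/(348 + 34) = 449 × 351.33/382 ≈ 413 Hz.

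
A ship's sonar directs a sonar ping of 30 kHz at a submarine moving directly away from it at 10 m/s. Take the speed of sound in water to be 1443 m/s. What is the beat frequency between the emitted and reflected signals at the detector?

The submarine first receives the wave as a moving observer: f₁ = f₀ · (v − u)/v = 30 × (1443 − 10)/1443 ≈ 29.792 kHz.
The reflection then acts as a moving source: f₂ = f₁ · v/(v + u) ≈ 29.587 kHz.
Equivalently f₂ = f₀ · (v − u)/(v + u).
Beat frequency (with f₀ = 30000 Hz): |f₂ − f₀| = 2u·f₀/(v + u) = 2 × 10 × 30000/1453 ≈ 413 Hz.

413 Hz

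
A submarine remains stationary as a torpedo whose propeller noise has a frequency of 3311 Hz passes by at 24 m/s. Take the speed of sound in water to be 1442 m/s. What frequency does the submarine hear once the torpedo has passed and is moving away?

3257 Hz

Receding: f₂ = f · v/(v + v_s) = 3311 × 1442/1466 ≈ 3257 Hz.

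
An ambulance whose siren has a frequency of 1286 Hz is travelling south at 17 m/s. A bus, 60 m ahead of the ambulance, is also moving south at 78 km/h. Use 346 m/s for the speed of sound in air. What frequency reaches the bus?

1268 Hz

78 km/h = 21.67 m/s.
The bus is ahead, so the ambulance is moving toward it while the bus is moving away from the ambulance.
General Doppler shift: f' = f · (v − v_o)/(v − v_s).
f' = 1286 × (346 − 21.67)/(346 − 17) = 1286 × 324.33/329 ≈ 1268 Hz.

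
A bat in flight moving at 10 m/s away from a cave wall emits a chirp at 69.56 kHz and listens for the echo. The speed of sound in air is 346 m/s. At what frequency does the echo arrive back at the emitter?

65.7 kHz

The cave wall receives the sound from a moving source: f₁ = f₀ · v/(v + v_e) = 69.56 × 346/356 ≈ 67.6 kHz.
On the return leg the bat in flight is a moving observer: f₂ = f₁ · (v − v_e)/v = 67.6 × 336/346 ≈ 65.7 kHz.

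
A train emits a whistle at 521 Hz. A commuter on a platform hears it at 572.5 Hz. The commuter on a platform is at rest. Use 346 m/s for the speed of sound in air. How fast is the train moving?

31 m/s

f' > f, so the train is approaching.
f' = f · v/(v − v_s) ⇒ v_s = v · |1 − f/f'|.
v_s = 346 × |1 − 521/572.5| = 346 × 0.08996 ≈ 31 m/s.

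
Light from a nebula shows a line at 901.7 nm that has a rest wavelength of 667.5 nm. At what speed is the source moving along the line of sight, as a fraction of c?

λ'/λ₀ = 1.3509 > 1 (redshift), so the source is receding.
λ'/λ₀ = √((1 + β)/(1 − β)) for a receding source ⇒ β = (r² − 1)/(r² + 1) with r = λ'/λ₀.
β = (1.8248 − 1)/(1.8248 + 1) ≈ 0.292.

0.292c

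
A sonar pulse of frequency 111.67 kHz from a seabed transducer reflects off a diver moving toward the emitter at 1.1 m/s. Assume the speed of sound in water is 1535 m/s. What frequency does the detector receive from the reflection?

The diver first receives the wave as a moving observer: f₁ = f₀ · (v + u)/v = 111.67 × (1535 + 1.1)/1535 ≈ 111.8 kHz.
On reflection it acts as a source moving toward the stationary detector: f₂ = f₁ · v/(v − u) = 111.8 × 1535/1533.9 ≈ 111.8 kHz.
Equivalently f₂ = f₀ · (v + u)/(v − u).

111.8 kHz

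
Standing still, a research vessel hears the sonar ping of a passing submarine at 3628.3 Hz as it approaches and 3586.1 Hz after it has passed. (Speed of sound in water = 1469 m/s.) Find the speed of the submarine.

f₁/f₂ = (v + v_s)/(v − v_s), so v_s = v · (f₁ − f₂)/(f₁ + f₂).
v_s = 1469 × (3628.3 − 3586.1)/(3628.3 + 3586.1) = 1469 × 42.2/7214.4 ≈ 8.6 m/s.

8.6 m/s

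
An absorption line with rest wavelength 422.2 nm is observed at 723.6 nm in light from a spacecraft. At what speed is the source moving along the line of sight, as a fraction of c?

0.492

λ'/λ₀ = 1.7139 > 1 (redshift), so the source is receding.
λ'/λ₀ = √((1 + β)/(1 − β)) for a receding source ⇒ β = (r² − 1)/(r² + 1) with r = λ'/λ₀.
β = (2.9374 − 1)/(2.9374 + 1) ≈ 0.492.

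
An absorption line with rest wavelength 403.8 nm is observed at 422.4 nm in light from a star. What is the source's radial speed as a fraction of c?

0.045

λ'/λ₀ = 1.0461 > 1 (redshift), so the source is receding.
λ'/λ₀ = √((1 + β)/(1 − β)) for a receding source ⇒ β = (r² − 1)/(r² + 1) with r = λ'/λ₀.
β = (1.0942 − 1)/(1.0942 + 1) ≈ 0.045.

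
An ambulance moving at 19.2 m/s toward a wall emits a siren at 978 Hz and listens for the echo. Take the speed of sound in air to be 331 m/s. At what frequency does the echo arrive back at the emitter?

The wall receives the sound from a moving source: f₁ = f₀ · v/(v − v_e) = 978 × 331/311.8 ≈ 1038 Hz.
On the return leg the ambulance is a moving observer: f₂ = f₁ · (v + v_e)/v = 1038 × 350.2/331 ≈ 1098 Hz.

1098 Hz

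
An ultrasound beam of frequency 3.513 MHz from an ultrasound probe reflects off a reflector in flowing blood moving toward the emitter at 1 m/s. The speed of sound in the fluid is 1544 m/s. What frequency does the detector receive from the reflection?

3.518 MHz

At the reflector in flowing blood (a moving observer), f₁ = f₀ · (v + u)/v = 3.513 × 1545/1544 ≈ 3.515 MHz.
On reflection it acts as a source moving toward the stationary detector: f₂ = f₁ · v/(v − u) = 3.515 × 1544/1543 ≈ 3.518 MHz.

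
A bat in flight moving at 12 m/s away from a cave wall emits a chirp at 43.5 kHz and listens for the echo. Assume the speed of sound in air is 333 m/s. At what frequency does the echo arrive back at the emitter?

The cave wall receives the sound from a moving source: f₁ = f₀ · v/(v + v_e) = 43.5 × 333/345 ≈ 42.0 kHz.
On the return leg the bat in flight is a moving observer: f₂ = f₁ · (v − v_e)/v = 42.0 × 321/333 ≈ 40.5 kHz.
Equivalently f₂ = f₀ · (v − v_e)/(v + v_e).

40.5 kHz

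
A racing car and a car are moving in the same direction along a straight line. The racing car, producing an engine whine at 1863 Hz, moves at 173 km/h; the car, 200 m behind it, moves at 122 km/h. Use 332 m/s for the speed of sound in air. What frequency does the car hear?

1794 Hz

173 km/h = 48.06 m/s; 122 km/h = 33.89 m/s.
The car is behind, so the racing car is moving away from it while the car is moving toward the racing car.
Both move, so f' = f · (v + v_o)/(v + v_s).
f' = 1863 × (332 + 33.89)/(332 + 48.06) = 1863 × 365.89/380.06 ≈ 1794 Hz.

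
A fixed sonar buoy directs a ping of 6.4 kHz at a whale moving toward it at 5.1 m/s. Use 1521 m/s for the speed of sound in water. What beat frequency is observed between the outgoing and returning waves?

At the whale (a moving observer), f₁ = f₀ · (v + u)/v = 6.4 × 1526.1/1521 ≈ 6.4215 kHz.
On reflection it acts as a source moving toward the stationary detector: f₂ = f₁ · v/(v − u) = 6.4215 × 1521/1515.9 ≈ 6.4431 kHz.
Equivalently f₂ = f₀ · (v + u)/(v − u).
Beat frequency (with f₀ = 6400 Hz): |f₂ − f₀| = 2u·f₀/(v − u) = 2 × 5.1 × 6400/1515.9 ≈ 43.1 Hz.

43.1 Hz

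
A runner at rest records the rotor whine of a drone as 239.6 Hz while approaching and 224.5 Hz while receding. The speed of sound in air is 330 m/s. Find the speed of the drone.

f₁/f₂ = (v + v_s)/(v − v_s), so v_s = v · (f₁ − f₂)/(f₁ + f₂).
v_s = 330 × (239.6 − 224.5)/(239.6 + 224.5) = 330 × 15.1/464.1 ≈ 10.7 m/s.

10.7 m/s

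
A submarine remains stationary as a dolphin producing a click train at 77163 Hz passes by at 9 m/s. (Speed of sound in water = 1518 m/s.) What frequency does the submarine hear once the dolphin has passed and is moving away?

Receding: f₂ = f · v/(v + v_s) = 77163 × 1518/1527 ≈ 76708 Hz.

76708 Hz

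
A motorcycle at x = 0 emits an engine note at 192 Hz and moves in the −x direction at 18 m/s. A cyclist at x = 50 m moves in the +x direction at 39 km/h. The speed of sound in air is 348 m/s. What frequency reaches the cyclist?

39 km/h = 10.83 m/s.
The observer lies on the +x side, so the source is heading away from the observer and the observer is heading away from the source.
With source receding and observer receding, f' = f · (v − v_o)/(v + v_s).
f' = 192 × (348 − 10.83)/(348 + 18) = 192 × 337.17/366 ≈ 177 Hz.

177 Hz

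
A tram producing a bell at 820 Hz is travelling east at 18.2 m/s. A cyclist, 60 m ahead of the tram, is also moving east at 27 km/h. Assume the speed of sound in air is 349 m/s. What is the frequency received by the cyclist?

847 Hz

27 km/h = 7.5 m/s.
The cyclist is ahead, so the tram is moving toward it while the cyclist is moving away from the tram.
With source approaching and observer receding, f' = f · (v − v_o)/(v − v_s).
f' = 820 × (349 − 7.5)/(349 − 18.2) = 820 × 341.5/330.8 ≈ 847 Hz.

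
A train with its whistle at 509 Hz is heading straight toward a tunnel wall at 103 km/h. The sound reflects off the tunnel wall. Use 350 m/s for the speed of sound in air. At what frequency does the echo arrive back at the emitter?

103 km/h = 28.61 m/s.
The tunnel wall receives the sound from a moving source: f₁ = f₀ · v/(v − v_e) = 509 × 350/321.39 ≈ 554 Hz.
On the return leg the train is a moving observer: f₂ = f₁ · (v + v_e)/v = 554 × 378.61/350 ≈ 600 Hz.

600 Hz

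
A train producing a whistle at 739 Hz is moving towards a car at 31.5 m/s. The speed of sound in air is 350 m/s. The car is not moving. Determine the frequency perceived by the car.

With the source moving toward a stationary observer, f' = f · v/(v − v_s).
f' = 739 × 350/(350 − 31.5) = 739 × 350/318.5 ≈ 812 Hz.

812 Hz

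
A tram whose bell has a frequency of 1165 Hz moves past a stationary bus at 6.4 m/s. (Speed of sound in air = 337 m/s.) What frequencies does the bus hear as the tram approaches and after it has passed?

1188 Hz approaching; 1143 Hz receding

Approaching: f₁ = f · v/(v − v_s) = 1165 × 337/330.6 ≈ 1188 Hz.
Receding: f₂ = f · v/(v + v_s) = 1165 × 337/343.4 ≈ 1143 Hz.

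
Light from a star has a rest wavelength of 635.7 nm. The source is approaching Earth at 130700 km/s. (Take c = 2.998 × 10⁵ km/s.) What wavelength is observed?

398.4 nm

β = v/c = 130700/299800 = 0.4360.
Relativistic Doppler for wavelength: λ' = λ₀ · √((1 − β)/(1 + β)).
λ' = 635.7 × √(0.5640/1.4360) = 635.7 × 0.62674 ≈ 398.4 nm.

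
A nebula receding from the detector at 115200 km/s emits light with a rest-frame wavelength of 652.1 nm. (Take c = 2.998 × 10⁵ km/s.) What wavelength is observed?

β = v/c = 115200/299800 = 0.3843.
Relativistic Doppler for wavelength: λ' = λ₀ · √((1 + β)/(1 − β)).
λ' = 652.1 × √(1.3843/0.6157) = 652.1 × 1.49937 ≈ 977.7 nm.

977.7 nm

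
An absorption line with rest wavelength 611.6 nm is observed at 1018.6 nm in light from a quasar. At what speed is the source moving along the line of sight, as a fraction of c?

λ'/λ₀ = 1.6655 > 1 (redshift), so the source is receding.
λ'/λ₀ = √((1 + β)/(1 − β)) for a receding source ⇒ β = (r² − 1)/(r² + 1) with r = λ'/λ₀.
β = (2.7738 − 1)/(2.7738 + 1) ≈ 0.470.

0.470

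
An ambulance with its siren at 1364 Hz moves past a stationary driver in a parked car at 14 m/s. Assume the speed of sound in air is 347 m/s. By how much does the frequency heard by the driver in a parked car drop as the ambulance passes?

110 Hz

Approaching: f₁ = f · v/(v − v_s) = 1364 × 347/333 ≈ 1421 Hz.
Receding: f₂ = f · v/(v + v_s) = 1364 × 347/361 ≈ 1311 Hz.
Drop: f₁ − f₂ = 2f·v·v_s/(v² − v_s²) = 2 × 1364 × 347 × 14/(347² − 14²) ≈ 110 Hz.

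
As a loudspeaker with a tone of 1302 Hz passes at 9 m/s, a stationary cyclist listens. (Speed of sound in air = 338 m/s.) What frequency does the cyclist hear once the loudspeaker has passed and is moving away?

1268 Hz

Receding: f₂ = f · v/(v + v_s) = 1302 × 338/347 ≈ 1268 Hz.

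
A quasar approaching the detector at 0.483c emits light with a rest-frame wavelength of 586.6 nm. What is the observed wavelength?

Relativistic Doppler for wavelength: λ' = λ₀ · √((1 − β)/(1 + β)).
λ' = 586.6 × √(0.5170/1.4830) = 586.6 × 0.59044 ≈ 346.4 nm.

346.4 nm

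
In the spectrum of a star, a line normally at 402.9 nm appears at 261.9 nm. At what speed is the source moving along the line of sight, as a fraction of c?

0.406c

λ'/λ₀ = 0.6500 < 1 (blueshift), so the source is approaching.
λ'/λ₀ = √((1 − β)/(1 + β)) for an approaching source ⇒ β = (1 − r²)/(1 + r²) with r = λ'/λ₀.
β = (1 − 0.4225)/(1 + 0.4225) ≈ 0.406.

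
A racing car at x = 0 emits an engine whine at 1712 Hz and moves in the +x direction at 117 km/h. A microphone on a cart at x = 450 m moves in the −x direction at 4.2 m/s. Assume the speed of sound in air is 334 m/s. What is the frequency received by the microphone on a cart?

117 km/h = 32.5 m/s.
The observer lies on the +x side, so the source is heading toward the observer and the observer is heading toward the source.
General Doppler shift: f' = f · (v + v_o)/(v − v_s).
f' = 1712 × (334 + 4.2)/(334 − 32.5) = 1712 × 338.2/301.5 ≈ 1920 Hz.

1920 Hz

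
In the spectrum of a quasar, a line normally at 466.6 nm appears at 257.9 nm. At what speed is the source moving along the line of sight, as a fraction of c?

0.532c

λ'/λ₀ = 0.5527 < 1 (blueshift), so the source is approaching.
λ'/λ₀ = √((1 − β)/(1 + β)) for an approaching source ⇒ β = (1 − r²)/(1 + r²) with r = λ'/λ₀.
β = (1 − 0.3055)/(1 + 0.3055) ≈ 0.532.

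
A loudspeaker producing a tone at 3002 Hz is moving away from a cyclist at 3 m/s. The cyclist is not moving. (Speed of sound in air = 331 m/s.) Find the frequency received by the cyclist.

Moving source, stationary observer: f' = f · v/(v + v_s) since the source is receding.
f' = 3002 × 331/(331 + 3) = 3002 × 331/334 ≈ 2975 Hz.

2975 Hz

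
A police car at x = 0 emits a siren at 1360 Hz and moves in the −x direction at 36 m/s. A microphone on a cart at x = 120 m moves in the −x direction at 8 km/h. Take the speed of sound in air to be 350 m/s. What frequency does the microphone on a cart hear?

1241 Hz

8 km/h = 2.222 m/s.
The observer lies on the +x side, so the source is heading away from the observer and the observer is heading toward the source.
Both move, so f' = f · (v + v_o)/(v + v_s).
f' = 1360 × (350 + 2.222)/(350 + 36) = 1360 × 352.22/386 ≈ 1241 Hz.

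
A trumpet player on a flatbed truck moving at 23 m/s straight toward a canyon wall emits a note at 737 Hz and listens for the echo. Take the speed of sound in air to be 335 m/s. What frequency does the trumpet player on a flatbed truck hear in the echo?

The canyon wall receives the sound from a moving source: f₁ = f₀ · v/(v − v_e) = 737 × 335/312 ≈ 791 Hz.
On the return leg the trumpet player on a flatbed truck is a moving observer: f₂ = f₁ · (v + v_e)/v = 791 × 358/335 ≈ 846 Hz.
Equivalently f₂ = f₀ · (v + v_e)/(v − v_e).

846 Hz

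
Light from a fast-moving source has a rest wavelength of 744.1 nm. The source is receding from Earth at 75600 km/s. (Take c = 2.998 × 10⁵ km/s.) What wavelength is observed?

β = v/c = 75600/299800 = 0.2522.
Relativistic Doppler for wavelength: λ' = λ₀ · √((1 + β)/(1 − β)).
λ' = 744.1 × √(1.2522/0.7478) = 744.1 × 1.29399 ≈ 962.9 nm.

962.9 nm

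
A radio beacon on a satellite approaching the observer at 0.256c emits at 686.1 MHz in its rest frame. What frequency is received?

Relativistic Doppler for frequency: f' = f₀ · √((1 + β)/(1 − β)).
f' = 686.1 × √(1.2560/0.7440) = 686.1 × 1.29930 ≈ 891.4 MHz.

891.4 MHz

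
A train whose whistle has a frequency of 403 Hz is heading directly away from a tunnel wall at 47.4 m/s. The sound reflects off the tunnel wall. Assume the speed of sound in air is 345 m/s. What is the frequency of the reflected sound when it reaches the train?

The tunnel wall receives the sound from a moving source: f₁ = f₀ · v/(v + v_e) = 403 × 345/392.4 ≈ 354 Hz.
On the return leg the train is a moving observer: f₂ = f₁ · (v − v_e)/v = 354 × 297.6/345 ≈ 306 Hz.

306 Hz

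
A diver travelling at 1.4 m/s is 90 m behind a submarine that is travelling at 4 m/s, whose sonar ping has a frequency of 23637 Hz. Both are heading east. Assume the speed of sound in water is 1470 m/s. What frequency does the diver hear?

The diver is behind, so the submarine is moving away from it while the diver is moving toward the submarine.
General Doppler shift: f' = f · (v + v_o)/(v + v_s).
f' = 23637 × (1470 + 1.4)/(1470 + 4) = 23637 × 1471.4/1474 ≈ 23595 Hz.

23595 Hz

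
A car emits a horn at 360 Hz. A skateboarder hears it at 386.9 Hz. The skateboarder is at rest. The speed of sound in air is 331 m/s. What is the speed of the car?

f' > f, so the car is approaching.
f' = f · v/(v − v_s) ⇒ v_s = v · |1 − f/f'|.
v_s = 331 × |1 − 360/386.9| = 331 × 0.06953 ≈ 23.0 m/s.

23.0 m/s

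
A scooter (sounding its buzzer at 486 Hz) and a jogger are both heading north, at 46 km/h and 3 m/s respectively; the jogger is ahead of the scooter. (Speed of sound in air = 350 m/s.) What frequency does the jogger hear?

46 km/h = 12.78 m/s.
The jogger is ahead, so the scooter is moving toward it while the jogger is moving away from the scooter.
General Doppler shift: f' = f · (v − v_o)/(v − v_s).
f' = 486 × (350 − 3)/(350 − 12.78) = 486 × 347/337.22 ≈ 500 Hz.

500 Hz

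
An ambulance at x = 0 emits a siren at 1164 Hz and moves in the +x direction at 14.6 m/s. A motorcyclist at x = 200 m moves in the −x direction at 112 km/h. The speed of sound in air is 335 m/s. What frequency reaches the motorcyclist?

1330 Hz

112 km/h = 31.11 m/s.
The observer lies on the +x side, so the source is heading toward the observer and the observer is heading toward the source.
Both move, so f' = f · (v + v_o)/(v − v_s).
f' = 1164 × (335 + 31.11)/(335 − 14.6) = 1164 × 366.11/320.4 ≈ 1330 Hz.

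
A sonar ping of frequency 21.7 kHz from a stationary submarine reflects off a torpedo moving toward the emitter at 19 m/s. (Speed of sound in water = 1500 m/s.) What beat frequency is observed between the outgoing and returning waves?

The torpedo first receives the wave as a moving observer: f₁ = f₀ · (v + u)/v = 21.7 × (1500 + 19)/1500 ≈ 21.975 kHz.
The reflection then acts as a moving source: f₂ = f₁ · v/(v − u) ≈ 22.257 kHz.
Equivalently f₂ = f₀ · (v + u)/(v − u).
Beat frequency (with f₀ = 21700 Hz): |f₂ − f₀| = 2u·f₀/(v − u) = 2 × 19 × 21700/1481 ≈ 557 Hz.

557 Hz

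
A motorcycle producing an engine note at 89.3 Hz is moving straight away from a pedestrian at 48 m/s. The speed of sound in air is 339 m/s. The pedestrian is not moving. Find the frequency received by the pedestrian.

Only the source moves, away from the listener, so f' = f · v/(v + v_s).
f' = 89.3 × 339/(339 + 48) = 89.3 × 339/387 ≈ 78 Hz.

78 Hz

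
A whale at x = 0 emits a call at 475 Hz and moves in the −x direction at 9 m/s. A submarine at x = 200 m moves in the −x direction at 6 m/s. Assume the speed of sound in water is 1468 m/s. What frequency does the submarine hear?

474 Hz

The observer lies on the +x side, so the source is heading away from the observer and the observer is heading toward the source.
With source receding and observer approaching, f' = f · (v + v_o)/(v + v_s).
f' = 475 × (1468 + 6)/(1468 + 9) = 475 × 1474/1477 ≈ 474 Hz.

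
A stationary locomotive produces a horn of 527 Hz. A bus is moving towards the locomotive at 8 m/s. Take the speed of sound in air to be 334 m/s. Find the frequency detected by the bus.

Only the observer moves, toward the source, so f' = f · (v + v_o)/v.
f' = 527 × (334 + 8)/334 = 527 × 342/334 ≈ 540 Hz.

540 Hz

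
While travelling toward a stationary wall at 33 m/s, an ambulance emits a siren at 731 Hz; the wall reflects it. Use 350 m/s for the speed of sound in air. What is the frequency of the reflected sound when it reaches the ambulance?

883 Hz

The wall receives the sound from a moving source: f₁ = f₀ · v/(v − v_e) = 731 × 350/317 ≈ 807 Hz.
On the return leg the ambulance is a moving observer: f₂ = f₁ · (v + v_e)/v = 807 × 383/350 ≈ 883 Hz.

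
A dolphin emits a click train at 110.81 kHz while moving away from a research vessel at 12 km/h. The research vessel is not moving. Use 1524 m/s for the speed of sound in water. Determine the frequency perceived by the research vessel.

12 km/h = 3.333 m/s.
With the source moving away from a stationary observer, f' = f · v/(v + v_s).
f' = 110.81 × 1524/(1524 + 3.333) = 110.81 × 1524/1527 ≈ 110.6 kHz.

110.6 kHz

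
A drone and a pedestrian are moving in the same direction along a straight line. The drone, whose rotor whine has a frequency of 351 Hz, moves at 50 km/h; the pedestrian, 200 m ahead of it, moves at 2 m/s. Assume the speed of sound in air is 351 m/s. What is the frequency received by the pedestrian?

50 km/h = 13.89 m/s.
The pedestrian is ahead, so the drone is moving toward it while the pedestrian is moving away from the drone.
Both move, so f' = f · (v − v_o)/(v − v_s).
f' = 351 × (351 − 2)/(351 − 13.89) = 351 × 349/337.11 ≈ 363 Hz.

363 Hz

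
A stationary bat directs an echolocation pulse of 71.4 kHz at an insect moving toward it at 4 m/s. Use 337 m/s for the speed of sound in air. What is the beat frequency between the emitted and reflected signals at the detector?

1715 Hz

The insect first receives the wave as a moving observer: f₁ = f₀ · (v + u)/v = 71.4 × (337 + 4)/337 ≈ 72.247 kHz.
On reflection it acts as a source moving toward the stationary detector: f₂ = f₁ · v/(v − u) = 72.247 × 337/333 ≈ 73.115 kHz.
Equivalently f₂ = f₀ · (v + u)/(v − u).
Beat frequency (with f₀ = 71400 Hz): |f₂ − f₀| = 2u·f₀/(v − u) = 2 × 4 × 71400/333 ≈ 1715 Hz.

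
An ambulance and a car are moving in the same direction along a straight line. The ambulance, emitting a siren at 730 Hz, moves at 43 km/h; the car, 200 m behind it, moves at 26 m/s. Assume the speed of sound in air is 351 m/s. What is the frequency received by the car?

758 Hz

43 km/h = 11.94 m/s.
The car is behind, so the ambulance is moving away from it while the car is moving toward the ambulance.
With source receding and observer approaching, f' = f · (v + v_o)/(v + v_s).
f' = 730 × (351 + 26)/(351 + 11.94) = 730 × 377/362.94 ≈ 758 Hz.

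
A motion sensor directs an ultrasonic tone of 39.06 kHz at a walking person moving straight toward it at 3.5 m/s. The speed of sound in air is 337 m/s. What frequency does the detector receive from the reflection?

39.9 kHz

The walking person first receives the wave as a moving observer: f₁ = f₀ · (v + u)/v = 39.06 × (337 + 3.5)/337 ≈ 39.5 kHz.
The reflection then acts as a moving source: f₂ = f₁ · v/(v − u) ≈ 39.9 kHz.
Equivalently f₂ = f₀ · (v + u)/(v − u).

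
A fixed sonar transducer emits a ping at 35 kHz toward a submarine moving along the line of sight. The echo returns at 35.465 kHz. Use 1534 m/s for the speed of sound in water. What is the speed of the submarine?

Double Doppler shift off a moving reflector: f₂ = f₀ · (v + u)/(v − u) (u > 0 toward emitter).
Rearranging, u = v · (f₂ − f₀)/(f₂ + f₀) = 1534 × 0.465/70.465 ≈ 10.1 m/s.
So the submarine is moving at 10.1 m/s toward the emitter.

10.1 m/s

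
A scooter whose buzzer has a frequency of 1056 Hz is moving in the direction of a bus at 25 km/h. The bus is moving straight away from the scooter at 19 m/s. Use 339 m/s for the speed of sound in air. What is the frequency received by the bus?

25 km/h = 6.944 m/s.
Both move, so f' = f · (v − v_o)/(v − v_s).
f' = 1056 × (339 − 19)/(339 − 6.944) = 1056 × 320/332.06 ≈ 1018 Hz.

1018 Hz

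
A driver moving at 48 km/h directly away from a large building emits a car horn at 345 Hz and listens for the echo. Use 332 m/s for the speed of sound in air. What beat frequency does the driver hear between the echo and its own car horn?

48 km/h = 13.33 m/s.
The large building receives the sound from a moving source: f₁ = f₀ · v/(v + v_e) = 345 × 332/345.33 ≈ 331.7 Hz.
On the return leg the driver is a moving observer: f₂ = f₁ · (v − v_e)/v = 331.7 × 318.67/332 ≈ 318.4 Hz.
Equivalently f₂ = f₀ · (v − v_e)/(v + v_e).
Beat against the emitted tone: |f₂ − f₀| = 2v_e·f₀/(v + v_e) = 2 × 13.33 × 345/345.33 ≈ 26.6 Hz.

26.6 Hz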